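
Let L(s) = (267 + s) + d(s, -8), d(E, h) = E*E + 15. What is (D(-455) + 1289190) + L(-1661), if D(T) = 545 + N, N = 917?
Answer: 4048194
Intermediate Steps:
d(E, h) = 15 + E**2 (d(E, h) = E**2 + 15 = 15 + E**2)
D(T) = 1462 (D(T) = 545 + 917 = 1462)
L(s) = 282 + s + s**2 (L(s) = (267 + s) + (15 + s**2) = 282 + s + s**2)
(D(-455) + 1289190) + L(-1661) = (1462 + 1289190) + (282 - 1661 + (-1661)**2) = 1290652 + (282 - 1661 + 2758921) = 1290652 + 2757542 = 4048194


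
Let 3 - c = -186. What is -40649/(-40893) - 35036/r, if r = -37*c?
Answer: 572328535/95321583 ≈ 6.0042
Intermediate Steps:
c = 189 (c = 3 - 1*(-186) = 3 + 186 = 189)
r = -6993 (r = -37*189 = -6993)
-40649/(-40893) - 35036/r = -40649/(-40893) - 35036/(-6993) = -40649*(-1/40893) - 35036*(-1/6993) = 40649/40893 + 35036/6993 = 572328535/95321583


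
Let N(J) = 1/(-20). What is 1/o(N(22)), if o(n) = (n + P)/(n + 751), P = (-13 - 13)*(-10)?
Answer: 15019/5199 ≈ 2.8888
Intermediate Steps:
N(J) = -1/20
P = 260 (P = -26*(-10) = 260)
o(n) = (260 + n)/(751 + n) (o(n) = (n + 260)/(n + 751) = (260 + n)/(751 + n))
1/o(N(22)) = 1/((260 - 1/20)/(751 - 1/20)) = 1/((5199/20)/(15019/20)) = 1/((20/15019)*(5199/20)) = 1/(5199/15019) = 15019/5199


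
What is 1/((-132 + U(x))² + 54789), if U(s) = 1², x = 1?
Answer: 1/71950 ≈ 1.3899e-5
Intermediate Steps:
U(s) = 1
1/((-132 + U(x))² + 54789) = 1/((-132 + 1)² + 54789) = 1/((-131)² + 54789) = 1/(17161 + 54789) = 1/71950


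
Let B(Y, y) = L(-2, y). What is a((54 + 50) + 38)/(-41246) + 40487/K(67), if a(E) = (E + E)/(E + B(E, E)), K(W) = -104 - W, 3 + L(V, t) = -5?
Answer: -55942560008/236277711 ≈ -236.77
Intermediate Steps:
L(V, t) = -8 (L(V, t) = -3 - 5 = -8)
B(Y, y) = -8
a(E) = 2*E/(-8 + E) (a(E) = (E + E)/(E - 8) = (2*E)/(-8 + E) = 2*E/(-8 + E))
a((54 + 50) + 38)/(-41246) + 40487/K(67) = (2*((54 + 50) + 38)/(-8 + ((54 + 50) + 38)))/(-41246) + 40487/(-104 - 1*67) = (2*(104 + 38)/(-8 + (104 + 38)))*(-1/41246) + 40487/(-104 - 67) = (2*142/(-8 + 142))*(-1/41246) + 40487/(-171) = (2*142/134)*(-1/41246) + 40487*(-1/171) = (2*142*(1/134))*(-1/41246) - 40487/171 = (142/67)*(-1/41246) - 40487/171 = -71/1381741 - 40487/171 = -55942560008/236277711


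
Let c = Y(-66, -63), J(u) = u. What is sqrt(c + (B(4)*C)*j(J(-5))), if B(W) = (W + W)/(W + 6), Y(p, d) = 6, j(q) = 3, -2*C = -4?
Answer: 3*sqrt(30)/5 ≈ 3.2863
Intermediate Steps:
C = 2 (C = -1/2*(-4) = 2)
B(W) = 2*W/(6 + W) (B(W) = (2*W)/(6 + W) = 2*W/(6 + W))
c = 6
sqrt(c + (B(4)*C)*j(J(-5))) = sqrt(6 + ((2*4/(6 + 4))*2)*3) = sqrt(6 + ((2*4/10)*2)*3) = sqrt(6 + ((2*4*(1/10))*2)*3) = sqrt(6 + ((4/5)*2)*3) = sqrt(6 + (8/5)*3) = sqrt(6 + 24/5) = sqrt(54/5) = 3*sqrt(30)/5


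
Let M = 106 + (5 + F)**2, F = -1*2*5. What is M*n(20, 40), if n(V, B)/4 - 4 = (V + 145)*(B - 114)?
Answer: -6395944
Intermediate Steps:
F = -10 (F = -2*5 = -10)
n(V, B) = 16 + 4*(-114 + B)*(145 + V) (n(V, B) = 16 + 4*((V + 145)*(B - 114)) = 16 + 4*((145 + V)*(-114 + B)) = 16 + 4*((-114 + B)*(145 + V)) = 16 + 4*(-114 + B)*(145 + V))
M = 131 (M = 106 + (5 - 10)**2 = 106 + (-5)**2 = 106 + 25 = 131)
M*n(20, 40) = 131*(-66104 - 456*20 + 580*40 + 4*40*20) = 131*(-66104 - 9120 + 23200 + 3200) = 131*(-48824) = -6395944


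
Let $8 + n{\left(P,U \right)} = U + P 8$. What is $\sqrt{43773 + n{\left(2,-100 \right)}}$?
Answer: $209$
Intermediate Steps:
$n{\left(P,U \right)} = -8 + U + 8 P$ ($n{\left(P,U \right)} = -8 + \left(U + P 8\right) = -8 + \left(U + 8 P\right) = -8 + U + 8 P$)
$\sqrt{43773 + n{\left(2,-100 \right)}} = \sqrt{43773 - 92} = \sqrt{43681} = 209$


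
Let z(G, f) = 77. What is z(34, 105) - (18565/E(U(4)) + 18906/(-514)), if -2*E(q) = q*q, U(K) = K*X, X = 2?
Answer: 5706949/8224 ≈ 693.94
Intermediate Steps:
U(K) = 2*K (U(K) = K*2 = 2*K)
E(q) = -q²/2 (E(q) = -q*q/2 = -q²/2)
z(34, 105) - (18565/E(U(4)) + 18906/(-514)) = 77 - (18565/((-(2*4)²/2)) + 18906/(-514)) = 77 - (18565/((-½*8²)) + 18906*(-1/514)) = 77 - (18565/((-½*64)) - 9453/257) = 77 - (18565/(-32) - 9453/257) = 77 - (18565*(-1/32) - 9453/257) = 77 - (-18565/32 - 9453/257) = 77 - 1*(-5073701/8224) = 77 + 5073701/8224 = 5706949/8224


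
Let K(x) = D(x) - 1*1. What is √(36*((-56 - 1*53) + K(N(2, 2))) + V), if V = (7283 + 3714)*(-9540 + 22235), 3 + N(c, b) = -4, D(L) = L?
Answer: √139602703 ≈ 11815.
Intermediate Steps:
N(c, b) = -7 (N(c, b) = -3 - 4 = -7)
K(x) = -1 + x (K(x) = x - 1*1 = x - 1 = -1 + x)
V = 139606915 (V = 10997*12695 = 139606915)
√(36*((-56 - 1*53) + K(N(2, 2))) + V) = √(36*((-56 - 1*53) + (-1 - 7)) + 139606915) = √(36*((-56 - 53) - 8) + 139606915) = √(36*(-109 - 8) + 139606915) = √(36*(-117) + 139606915) = √(-4212 + 139606915) = √139602703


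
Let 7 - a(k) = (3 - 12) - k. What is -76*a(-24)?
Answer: 608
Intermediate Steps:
a(k) = 16 + k (a(k) = 7 - ((3 - 12) - k) = 7 - (-9 - k) = 7 + (9 + k) = 16 + k)
-76*a(-24) = -76*(16 - 24) = -76*(-8) = 608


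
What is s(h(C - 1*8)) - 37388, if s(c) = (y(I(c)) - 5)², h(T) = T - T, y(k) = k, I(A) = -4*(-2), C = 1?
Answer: -37379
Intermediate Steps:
I(A) = 8
h(T) = 0
s(c) = 9 (s(c) = (8 - 5)² = 3² = 9)
s(h(C - 1*8)) - 37388 = 9 - 37388 = -37379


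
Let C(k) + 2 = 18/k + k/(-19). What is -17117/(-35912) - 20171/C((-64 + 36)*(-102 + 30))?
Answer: 1545420072249/8260801448 ≈ 187.08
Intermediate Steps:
C(k) = -2 + 18/k - k/19 (C(k) = -2 + (18/k + k/(-19)) = -2 + (18/k + k*(-1/19)) = -2 + (18/k - k/19) = -2 + 18/k - k/19)
-17117/(-35912) - 20171/C((-64 + 36)*(-102 + 30)) = -17117/(-35912) - 20171/(-2 + 18/(((-64 + 36)*(-102 + 30))) - (-64 + 36)*(-102 + 30)/19) = -17117*(-1/35912) - 20171/(-2 + 18/((-28*(-72))) - (-28)*(-72)/19) = 17117/35912 - 20171/(-2 + 18/2016 - 1/19*2016) = 17117/35912 - 20171/(-2 + 18*(1/2016) - 2016/19) = 17117/35912 - 20171/(-2 + 1/112 - 2016/19) = 17117/35912 - 20171/(-230029/2128) = 17117/35912 - 20171*(-2128/230029) = 17117/35912 + 42923888/230029 = 1545420072249/8260801448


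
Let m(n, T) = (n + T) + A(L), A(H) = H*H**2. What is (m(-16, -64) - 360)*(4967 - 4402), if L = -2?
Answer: -253120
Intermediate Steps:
A(H) = H**3
m(n, T) = -8 + T + n (m(n, T) = (n + T) + (-2)**3 = (T + n) - 8 = -8 + T + n)
(m(-16, -64) - 360)*(4967 - 4402) = ((-8 - 64 - 16) - 360)*(4967 - 4402) = (-88 - 360)*565 = -448*565 = -253120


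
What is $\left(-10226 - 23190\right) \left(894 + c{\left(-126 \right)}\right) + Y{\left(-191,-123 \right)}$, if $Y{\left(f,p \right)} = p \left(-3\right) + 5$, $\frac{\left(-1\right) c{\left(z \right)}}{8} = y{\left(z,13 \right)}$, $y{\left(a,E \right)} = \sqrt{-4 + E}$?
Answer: $-29071546$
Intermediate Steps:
$c{\left(z \right)} = -24$ ($c{\left(z \right)} = - 8 \sqrt{-4 + 13} = - 8 \sqrt{9} = \left(-8\right) 3 = -24$)
$Y{\left(f,p \right)} = 5 - 3 p$ ($Y{\left(f,p \right)} = - 3 p + 5 = 5 - 3 p$)
$\left(-10226 - 23190\right) \left(894 + c{\left(-126 \right)}\right) + Y{\left(-191,-123 \right)} = \left(-10226 - 23190\right) \left(894 - 24\right) + \left(5 - -369\right) = \left(-33416\right) 870 + \left(5 + 369\right) = -29071920 + 374 = -29071546$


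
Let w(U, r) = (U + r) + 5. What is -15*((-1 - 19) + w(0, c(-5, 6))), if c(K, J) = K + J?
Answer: 210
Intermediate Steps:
c(K, J) = J + K
w(U, r) = 5 + U + r
-15*((-1 - 19) + w(0, c(-5, 6))) = -15*((-1 - 19) + (5 + 0 + (6 - 5))) = -15*(-20 + (5 + 0 + 1)) = -15*(-20 + 6) = -15*(-14) = 210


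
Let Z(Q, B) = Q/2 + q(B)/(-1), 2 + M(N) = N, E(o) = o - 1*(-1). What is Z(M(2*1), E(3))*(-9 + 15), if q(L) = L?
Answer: -24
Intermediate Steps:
E(o) = 1 + o (E(o) = o + 1 = 1 + o)
M(N) = -2 + N
Z(Q, B) = Q/2 - B (Z(Q, B) = Q/2 + B/(-1) = Q*(½) + B*(-1) = Q/2 - B)
Z(M(2*1), E(3))*(-9 + 15) = ((-2 + 2*1)/2 - (1 + 3))*(-9 + 15) = ((-2 + 2)/2 - 1*4)*6 = ((½)*0 - 4)*6 = (0 - 4)*6 = -4*6 = -24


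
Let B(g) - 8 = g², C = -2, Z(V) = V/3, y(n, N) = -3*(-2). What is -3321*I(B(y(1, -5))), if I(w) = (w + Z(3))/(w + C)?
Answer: -49815/14 ≈ -3558.2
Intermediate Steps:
y(n, N) = 6
Z(V) = V/3 (Z(V) = V*(⅓) = V/3)
B(g) = 8 + g²
I(w) = (1 + w)/(-2 + w) (I(w) = (w + (⅓)*3)/(w - 2) = (w + 1)/(-2 + w) = (1 + w)/(-2 + w))
-3321*I(B(y(1, -5))) = -3321*(1 + (8 + 6²))/(-2 + (8 + 6²)) = -3321*(1 + (8 + 36))/(-2 + (8 + 36)) = -3321*(1 + 44)/(-2 + 44) = -3321*45/42 = -1107*45/14 = -3321*15/14 = -49815/14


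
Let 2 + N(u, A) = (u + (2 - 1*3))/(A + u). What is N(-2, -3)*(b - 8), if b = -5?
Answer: 91/5 ≈ 18.200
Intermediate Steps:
N(u, A) = -2 + (-1 + u)/(A + u) (N(u, A) = -2 + (u + (2 - 1*3))/(A + u) = -2 + (u + (2 - 3))/(A + u) = -2 + (u - 1)/(A + u) = -2 + (-1 + u)/(A + u))
N(-2, -3)*(b - 8) = ((-1 - 1*(-2) - 2*(-3))/(-3 - 2))*(-5 - 8) = ((-1 + 2 + 6)/(-5))*(-13) = -⅕*7*(-13) = -7/5*(-13) = 91/5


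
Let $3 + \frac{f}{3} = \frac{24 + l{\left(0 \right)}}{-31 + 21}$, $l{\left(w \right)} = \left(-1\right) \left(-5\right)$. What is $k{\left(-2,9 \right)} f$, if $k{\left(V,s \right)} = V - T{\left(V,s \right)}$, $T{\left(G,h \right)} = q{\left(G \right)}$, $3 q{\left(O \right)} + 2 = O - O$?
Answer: $\frac{118}{5} \approx 23.6$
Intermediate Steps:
$q{\left(O \right)} = - \frac{2}{3}$ ($q{\left(O \right)} = - \frac{2}{3} + \frac{O - O}{3} = - \frac{2}{3} + \frac{1}{3} \cdot 0 = - \frac{2}{3} + 0 = - \frac{2}{3}$)
$T{\left(G,h \right)} = - \frac{2}{3}$
$l{\left(w \right)} = 5$
$f = - \frac{177}{10}$ ($f = -9 + 3 \frac{24 + 5}{-31 + 21} = -9 + 3 \frac{29}{-10} = -9 + 3 \cdot 29 \left(- \frac{1}{10}\right) = -9 + 3 \left(- \frac{29}{10}\right) = -9 - \frac{87}{10} = - \frac{177}{10} \approx -17.7$)
$k{\left(V,s \right)} = \frac{2}{3} + V$ ($k{\left(V,s \right)} = V - - \frac{2}{3} = V + \frac{2}{3} = \frac{2}{3} + V$)
$k{\left(-2,9 \right)} f = \left(\frac{2}{3} - 2\right) \left(- \frac{177}{10}\right) = \left(- \frac{4}{3}\right) \left(- \frac{177}{10}\right) = \frac{118}{5}$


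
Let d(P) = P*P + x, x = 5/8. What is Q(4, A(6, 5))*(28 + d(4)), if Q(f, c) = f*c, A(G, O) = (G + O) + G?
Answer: 6069/2 ≈ 3034.5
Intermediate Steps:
x = 5/8 (x = 5*(⅛) = 5/8 ≈ 0.62500)
A(G, O) = O + 2*G
d(P) = 5/8 + P² (d(P) = P*P + 5/8 = P² + 5/8 = 5/8 + P²)
Q(f, c) = c*f
Q(4, A(6, 5))*(28 + d(4)) = ((5 + 2*6)*4)*(28 + (5/8 + 4²)) = ((5 + 12)*4)*(28 + (5/8 + 16)) = (17*4)*(28 + 133/8) = 68*(357/8) = 6069/2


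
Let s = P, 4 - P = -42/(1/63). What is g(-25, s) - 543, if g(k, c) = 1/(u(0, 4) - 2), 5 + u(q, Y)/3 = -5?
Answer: -17377/32 ≈ -543.03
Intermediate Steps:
u(q, Y) = -30 (u(q, Y) = -15 + 3*(-5) = -15 - 15 = -30)
P = 2650 (P = 4 - (-42)/(1/63) = 4 - (-42)/1/63 = 4 - (-42)*63 = 4 - 1*(-2646) = 4 + 2646 = 2650)
s = 2650
g(k, c) = -1/32 (g(k, c) = 1/(-30 - 2) = 1/(-32) = -1/32)
g(-25, s) - 543 = -1/32 - 543 = -17377/32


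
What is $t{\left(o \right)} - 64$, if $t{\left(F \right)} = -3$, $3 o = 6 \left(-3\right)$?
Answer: $-67$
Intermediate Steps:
$o = -6$ ($o = \frac{6 \left(-3\right)}{3} = \frac{1}{3} \left(-18\right) = -6$)
$t{\left(o \right)} - 64 = -3 - 64 = -67$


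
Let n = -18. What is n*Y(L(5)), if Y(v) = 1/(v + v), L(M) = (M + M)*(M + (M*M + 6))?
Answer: -1/40 ≈ -0.025000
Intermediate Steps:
L(M) = 2*M*(6 + M + M²) (L(M) = (2*M)*(M + (M² + 6)) = (2*M)*(M + (6 + M²)) = (2*M)*(6 + M + M²) = 2*M*(6 + M + M²))
Y(v) = 1/(2*v)
n*Y(L(5)) = -9/(2*5*(6 + 5 + 5²)) = -9/(2*5*(6 + 5 + 25)) = -9/(2*5*36) = -9/360 = -18*1/720 = -1/40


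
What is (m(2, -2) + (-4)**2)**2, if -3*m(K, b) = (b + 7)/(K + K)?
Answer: 34969/144 ≈ 242.84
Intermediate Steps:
m(K, b) = -(7 + b)/(6*K) (m(K, b) = -(b + 7)/(3*(K + K)) = -(7 + b)/(3*(2*K)) = -(7 + b)*1/(2*K)/3 = -(7 + b)/(6*K))
(m(2, -2) + (-4)**2)**2 = ((1/6)*(-7 - 1*(-2))/2 + (-4)**2)**2 = ((1/6)*(1/2)*(-7 + 2) + 16)**2 = ((1/6)*(1/2)*(-5) + 16)**2 = (-5/12 + 16)**2 = (187/12)**2 = 34969/144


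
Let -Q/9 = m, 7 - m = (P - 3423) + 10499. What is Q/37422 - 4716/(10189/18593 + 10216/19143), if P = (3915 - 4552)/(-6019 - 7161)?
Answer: -1671864550177638371/383611216138920 ≈ -4358.2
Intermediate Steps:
P = 637/13180 (P = -637/(-13180) = -637*(-1/13180) = 637/13180 ≈ 0.048331)
m = -93170057/13180 (m = 7 - ((637/13180 - 3423) + 10499) = 7 - (-45114503/13180 + 10499) = 7 - 1*93262317/13180 = 7 - 93262317/13180 = -93170057/13180 ≈ -7069.0)
Q = 838530513/13180 (Q = -9*(-93170057/13180) = 838530513/13180 ≈ 63621.)
Q/37422 - 4716/(10189/18593 + 10216/19143) = (838530513/13180)/37422 - 4716/(10189/18593 + 10216/19143) = (838530513/13180)*(1/37422) - 4716/(10189*(1/18593) + 10216*(1/19143)) = 93170057/54802440 - 4716/(10189/18593 + 10216/19143) = 93170057/54802440 - 4716/384994115/355925799 = 93170057/54802440 - 4716*355925799/384994115 = 93170057/54802440 - 1678546068084/384994115 = -1671864550177638371/383611216138920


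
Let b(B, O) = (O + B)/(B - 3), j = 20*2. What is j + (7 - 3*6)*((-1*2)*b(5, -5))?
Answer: 40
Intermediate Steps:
j = 40
b(B, O) = (B + O)/(-3 + B)
j + (7 - 3*6)*((-1*2)*b(5, -5)) = 40 + (7 - 3*6)*((-1*2)*((5 - 5)/(-3 + 5))) = 40 + (7 - 18)*(-2*0/2) = 40 - (-22)*(½)*0 = 40 - (-22)*0 = 40 - 11*0 = 40 + 0 = 40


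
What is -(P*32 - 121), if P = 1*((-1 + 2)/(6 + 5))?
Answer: 1299/11 ≈ 118.09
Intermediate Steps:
P = 1/11 (P = 1*(1/11) = 1/11 ≈ 0.090909)
-(P*32 - 121) = -((1/11)*32 - 121) = -(32/11 - 121) = -1*(-1299/11) = 1299/11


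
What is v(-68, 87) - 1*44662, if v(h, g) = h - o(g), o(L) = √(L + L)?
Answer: -44730 - √174 ≈ -44743.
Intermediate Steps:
o(L) = √2*√L (o(L) = √(2*L) = √2*√L)
v(h, g) = h - √2*√g
v(-68, 87) - 1*44662 = (-68 - √2*√87) - 1*44662 = (-68 - √174) - 44662 = -44730 - √174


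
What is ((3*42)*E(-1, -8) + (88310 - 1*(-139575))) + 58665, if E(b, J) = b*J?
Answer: 287558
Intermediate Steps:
E(b, J) = J*b
((3*42)*E(-1, -8) + (88310 - 1*(-139575))) + 58665 = ((3*42)*(-8*(-1)) + (88310 - 1*(-139575))) + 58665 = (126*8 + (88310 + 139575)) + 58665 = (1008 + 227885) + 58665 = 228893 + 58665 = 287558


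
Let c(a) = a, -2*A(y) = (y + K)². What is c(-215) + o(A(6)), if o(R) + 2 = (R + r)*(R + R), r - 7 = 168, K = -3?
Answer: -3503/2 ≈ -1751.5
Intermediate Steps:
A(y) = -(-3 + y)²/2 (A(y) = -(y - 3)²/2 = -(-3 + y)²/2)
r = 175 (r = 7 + 168 = 175)
o(R) = -2 + 2*R*(175 + R) (o(R) = -2 + (R + 175)*(R + R) = -2 + (175 + R)*(2*R) = -2 + 2*R*(175 + R))
c(-215) + o(A(6)) = -215 + (-2 + 2*(-(-3 + 6)²/2)² + 350*(-(-3 + 6)²/2)) = -215 + (-2 + 2*(-½*3²)² + 350*(-½*3²)) = -215 + (-2 + 2*(-½*9)² + 350*(-½*9)) = -215 + (-2 + 2*(-9/2)² + 350*(-9/2)) = -215 + (-2 + 2*(81/4) - 1575) = -215 + (-2 + 81/2 - 1575) = -215 - 3073/2 = -3503/2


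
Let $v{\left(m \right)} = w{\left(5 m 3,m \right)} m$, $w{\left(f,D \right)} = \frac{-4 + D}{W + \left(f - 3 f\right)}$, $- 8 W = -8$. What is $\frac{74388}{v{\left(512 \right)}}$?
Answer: $- \frac{285631323}{65024} \approx -4392.7$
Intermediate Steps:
$W = 1$ ($W = \left(- \frac{1}{8}\right) \left(-8\right) = 1$)
$w{\left(f,D \right)} = \frac{-4 + D}{1 - 2 f}$ ($w{\left(f,D \right)} = \frac{-4 + D}{1 + \left(f - 3 f\right)} = \frac{-4 + D}{1 - 2 f}$)
$v{\left(m \right)} = \frac{m \left(4 - m\right)}{-1 + 30 m}$ ($v{\left(m \right)} = \frac{4 - m}{-1 + 2 \cdot 5 m 3} m = \frac{4 - m}{-1 + 2 \cdot 15 m} m = \frac{4 - m}{-1 + 30 m} m = \frac{m \left(4 - m\right)}{-1 + 30 m}$)
$\frac{74388}{v{\left(512 \right)}} = \frac{74388}{512 \frac{1}{-1 + 30 \cdot 512} \left(4 - 512\right)} = \frac{74388}{512 \frac{1}{-1 + 15360} \left(4 - 512\right)} = \frac{74388}{512 \cdot \frac{1}{15359} \left(-508\right)} = \frac{74388}{- \frac{260096}{15359}} = 74388 \left(- \frac{15359}{260096}\right) = - \frac{285631323}{65024}$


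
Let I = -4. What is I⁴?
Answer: 256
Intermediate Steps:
I⁴ = (-4)⁴ = 256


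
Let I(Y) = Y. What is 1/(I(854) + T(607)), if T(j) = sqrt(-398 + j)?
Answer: 854/729107 - sqrt(209)/729107 ≈ 0.0011515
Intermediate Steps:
1/(I(854) + T(607)) = 1/(854 + sqrt(-398 + 607)) = 1/(854 + sqrt(209))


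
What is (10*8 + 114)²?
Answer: 37636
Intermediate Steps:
(10*8 + 114)² = (80 + 114)² = 194² = 37636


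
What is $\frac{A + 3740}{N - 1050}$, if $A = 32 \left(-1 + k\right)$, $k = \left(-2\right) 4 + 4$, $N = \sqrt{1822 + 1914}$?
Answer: $- \frac{939750}{274691} - \frac{1790 \sqrt{934}}{274691} \approx -3.6203$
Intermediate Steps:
$N = 2 \sqrt{934}$ ($N = \sqrt{3736} = 2 \sqrt{934} \approx 61.123$)
$k = -4$ ($k = -8 + 4 = -4$)
$A = -160$ ($A = 32 \left(-1 - 4\right) = 32 \left(-5\right) = -160$)
$\frac{A + 3740}{N - 1050} = \frac{-160 + 3740}{2 \sqrt{934} - 1050} = \frac{3580}{-1050 + 2 \sqrt{934}}$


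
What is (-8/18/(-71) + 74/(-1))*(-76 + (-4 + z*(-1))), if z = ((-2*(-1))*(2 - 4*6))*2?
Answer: -378256/639 ≈ -591.95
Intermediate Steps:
z = -88 (z = (2*(2 - 24))*2 = (2*(-22))*2 = -44*2 = -88)
(-8/18/(-71) + 74/(-1))*(-76 + (-4 + z*(-1))) = (-8/18/(-71) + 74/(-1))*(-76 + (-4 - 88*(-1))) = (-8*1/18*(-1/71) + 74*(-1))*(-76 + (-4 + 88)) = (-4/9*(-1/71) - 74)*(-76 + 84) = (4/639 - 74)*8 = -47282/639*8 = -378256/639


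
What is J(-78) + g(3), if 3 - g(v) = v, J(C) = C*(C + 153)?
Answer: -5850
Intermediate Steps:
J(C) = C*(153 + C)
g(v) = 3 - v
J(-78) + g(3) = -78*(153 - 78) + (3 - 1*3) = -78*75 + (3 - 3) = -5850 + 0 = -5850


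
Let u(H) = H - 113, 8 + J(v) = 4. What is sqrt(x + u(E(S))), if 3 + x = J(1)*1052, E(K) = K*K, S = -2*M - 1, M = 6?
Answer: I*sqrt(4155) ≈ 64.459*I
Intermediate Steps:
J(v) = -4 (J(v) = -8 + 4 = -4)
S = -13 (S = -2*6 - 1 = -12 - 1 = -13)
E(K) = K**2
u(H) = -113 + H
x = -4211 (x = -3 - 4*1052 = -3 - 4208 = -4211)
sqrt(x + u(E(S))) = sqrt(-4211 + (-113 + (-13)**2)) = sqrt(-4211 + (-113 + 169)) = sqrt(-4211 + 56) = sqrt(-4155) = I*sqrt(4155)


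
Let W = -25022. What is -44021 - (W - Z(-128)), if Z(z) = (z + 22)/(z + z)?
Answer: -2431819/128 ≈ -18999.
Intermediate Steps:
Z(z) = (22 + z)/(2*z) (Z(z) = (22 + z)/((2*z)) = (22 + z)*(1/(2*z)) = (22 + z)/(2*z))
-44021 - (W - Z(-128)) = -44021 - (-25022 - (22 - 128)/(2*(-128))) = -44021 - (-25022 - (-1)*(-106)/(2*128)) = -44021 - (-25022 - 1*53/128) = -44021 - (-25022 - 53/128) = -44021 - 1*(-3202869/128) = -44021 + 3202869/128 = -2431819/128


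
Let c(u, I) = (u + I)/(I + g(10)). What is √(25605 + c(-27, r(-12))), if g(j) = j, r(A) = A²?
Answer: 3*√67474022/154 ≈ 160.02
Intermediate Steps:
c(u, I) = (I + u)/(10 + I) (c(u, I) = (u + I)/(I + 10) = (I + u)/(10 + I))
√(25605 + c(-27, r(-12))) = √(25605 + ((-12)² - 27)/(10 + (-12)²)) = √(25605 + (144 - 27)/(10 + 144)) = √(25605 + 117/154) = √(3943287/154) = 3*√67474022/154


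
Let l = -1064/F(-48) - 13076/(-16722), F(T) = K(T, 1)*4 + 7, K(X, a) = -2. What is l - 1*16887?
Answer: -132289565/8361 ≈ -15822.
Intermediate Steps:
F(T) = -1 (F(T) = -2*4 + 7 = -8 + 7 = -1)
l = 8902642/8361 (l = -1064/(-1) - 13076/(-16722) = -1064*(-1) - 13076*(-1/16722) = 1064 + 6538/8361 = 8902642/8361 ≈ 1064.8)
l - 1*16887 = 8902642/8361 - 1*16887 = 8902642/8361 - 16887 = -132289565/8361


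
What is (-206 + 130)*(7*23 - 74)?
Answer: -6612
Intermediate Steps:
(-206 + 130)*(7*23 - 74) = -76*(161 - 74) = -76*87 = -6612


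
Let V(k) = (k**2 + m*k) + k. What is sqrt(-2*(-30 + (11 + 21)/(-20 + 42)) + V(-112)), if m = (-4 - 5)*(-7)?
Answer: 2*sqrt(164351)/11 ≈ 73.709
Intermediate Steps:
m = 63 (m = -9*(-7) = 63)
V(k) = k**2 + 64*k (V(k) = (k**2 + 63*k) + k = k**2 + 64*k)
sqrt(-2*(-30 + (11 + 21)/(-20 + 42)) + V(-112)) = sqrt(-2*(-30 + (11 + 21)/(-20 + 42)) - 112*(64 - 112)) = sqrt(-2*(-30 + 32/22) - 112*(-48)) = sqrt(-2*(-30 + 32*(1/22)) + 5376) = sqrt(-2*(-30 + 16/11) + 5376) = sqrt(-2*(-314/11) + 5376) = sqrt(628/11 + 5376) = sqrt(59764/11) = 2*sqrt(164351)/11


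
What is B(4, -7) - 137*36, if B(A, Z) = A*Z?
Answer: -4960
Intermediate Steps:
B(4, -7) - 137*36 = 4*(-7) - 137*36 = -28 - 4932 = -4960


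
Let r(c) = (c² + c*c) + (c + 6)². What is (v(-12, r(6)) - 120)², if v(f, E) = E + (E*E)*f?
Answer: 313349170176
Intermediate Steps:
r(c) = (6 + c)² + 2*c² (r(c) = (c² + c²) + (6 + c)² = 2*c² + (6 + c)² = (6 + c)² + 2*c²)
v(f, E) = E + f*E² (v(f, E) = E + E²*f = E + f*E²)
(v(-12, r(6)) - 120)² = (((6 + 6)² + 2*6²)*(1 + ((6 + 6)² + 2*6²)*(-12)) - 120)² = ((12² + 2*36)*(1 + (12² + 2*36)*(-12)) - 120)² = ((144 + 72)*(1 + (144 + 72)*(-12)) - 120)² = (216*(1 + 216*(-12)) - 120)² = (216*(1 - 2592) - 120)² = (216*(-2591) - 120)² = (-559656 - 120)² = (-559776)² = 313349170176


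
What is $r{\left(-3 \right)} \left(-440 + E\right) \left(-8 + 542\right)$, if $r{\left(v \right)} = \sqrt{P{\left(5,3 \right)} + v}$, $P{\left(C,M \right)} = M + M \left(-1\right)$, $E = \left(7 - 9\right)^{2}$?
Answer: $- 232824 i \sqrt{3} \approx - 4.0326 \cdot 10^{5} i$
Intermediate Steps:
$E = 4$ ($E = \left(-2\right)^{2} = 4$)
$P{\left(C,M \right)} = 0$ ($P{\left(C,M \right)} = M - M = 0$)
$r{\left(v \right)} = \sqrt{v}$ ($r{\left(v \right)} = \sqrt{0 + v} = \sqrt{v}$)
$r{\left(-3 \right)} \left(-440 + E\right) \left(-8 + 542\right) = \sqrt{-3} \left(-440 + 4\right) \left(-8 + 542\right) = i \sqrt{3} \left(\left(-436\right) 534\right) = i \sqrt{3} \left(-232824\right) = - 232824 i \sqrt{3}$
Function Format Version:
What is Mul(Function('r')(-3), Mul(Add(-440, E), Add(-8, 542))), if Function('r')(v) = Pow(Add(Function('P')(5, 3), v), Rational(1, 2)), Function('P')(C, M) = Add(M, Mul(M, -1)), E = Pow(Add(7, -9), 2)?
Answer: Mul(-232824, I, Pow(3, Rational(1, 2))) ≈ Mul(-4.0326e+5, I)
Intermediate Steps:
E = 4 (E = Pow(-2, 2) = 4)
Function('P')(C, M) = 0 (Function('P')(C, M) = Add(M, Mul(-1, M)) = 0)
Function('r')(v) = Pow(v, Rational(1, 2)) (Function('r')(v) = Pow(Add(0, v), Rational(1, 2)) = Pow(v, Rational(1, 2)))
Mul(Function('r')(-3), Mul(Add(-440, E), Add(-8, 542))) = Mul(Pow(-3, Rational(1, 2)), Mul(Add(-440, 4), Add(-8, 542))) = Mul(Mul(I, Pow(3, Rational(1, 2))), Mul(-436, 534)) = Mul(Mul(I, Pow(3, Rational(1, 2))), -232824) = Mul(-232824, I, Pow(3, Rational(1, 2)))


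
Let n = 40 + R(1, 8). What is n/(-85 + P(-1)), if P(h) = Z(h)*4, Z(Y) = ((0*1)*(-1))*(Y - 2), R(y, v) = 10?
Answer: -10/17 ≈ -0.58823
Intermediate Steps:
Z(Y) = 0 (Z(Y) = (0*(-1))*(-2 + Y) = 0*(-2 + Y) = 0)
P(h) = 0 (P(h) = 0*4 = 0)
n = 50 (n = 40 + 10 = 50)
n/(-85 + P(-1)) = 50/(-85 + 0) = 50/(-85) = -1/85*50 = -10/17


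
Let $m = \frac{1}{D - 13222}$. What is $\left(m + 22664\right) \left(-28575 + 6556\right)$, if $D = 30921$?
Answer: $- \frac{8832484486603}{17699} \approx -4.9904 \cdot 10^{8}$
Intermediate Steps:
$m = \frac{1}{17699}$ ($m = \frac{1}{30921 - 13222} = \frac{1}{17699} \approx 5.65 \cdot 10^{-5}$)
$\left(m + 22664\right) \left(-28575 + 6556\right) = \left(\frac{1}{17699} + 22664\right) \left(-28575 + 6556\right) = \frac{401130137}{17699} \left(-22019\right) = - \frac{8832484486603}{17699}$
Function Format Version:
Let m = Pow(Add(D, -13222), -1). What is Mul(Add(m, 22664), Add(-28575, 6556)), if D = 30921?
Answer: Rational(-8832484486603, 17699) ≈ -4.9904e+8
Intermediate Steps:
m = Rational(1, 17699) (m = Pow(Add(30921, -13222), -1) = Pow(17699, -1) = Rational(1, 17699) ≈ 5.6500e-5)
Mul(Add(m, 22664), Add(-28575, 6556)) = Mul(Add(Rational(1, 17699), 22664), Add(-28575, 6556)) = Mul(Rational(401130137, 17699), -22019) = Rational(-8832484486603, 17699)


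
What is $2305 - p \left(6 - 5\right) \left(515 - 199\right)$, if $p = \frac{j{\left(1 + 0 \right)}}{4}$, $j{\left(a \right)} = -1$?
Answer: $2384$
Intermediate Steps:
$p = - \frac{1}{4} \approx -0.25$
$2305 - p \left(6 - 5\right) \left(515 - 199\right) = 2305 - - \frac{6 - 5}{4} \left(515 - 199\right) = 2305 - \left(- \frac{1}{4}\right) 1 \cdot 316 = 2305 - \left(- \frac{1}{4}\right) 316 = 2305 - -79 = 2305 + 79 = 2384$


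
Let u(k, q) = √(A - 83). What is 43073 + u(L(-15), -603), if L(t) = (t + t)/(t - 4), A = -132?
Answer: 43073 + I*√215 ≈ 43073.0 + 14.663*I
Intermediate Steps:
L(t) = 2*t/(-4 + t) (L(t) = (2*t)/(-4 + t) = 2*t/(-4 + t))
u(k, q) = I*√215 (u(k, q) = √(-132 - 83) = √(-215) = I*√215)
43073 + u(L(-15), -603) = 43073 + I*√215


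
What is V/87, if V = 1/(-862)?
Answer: -1/74994 ≈ -1.3334e-5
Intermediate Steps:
V = -1/862 ≈ -0.0011601
V/87 = -1/862/87 = -1/862*1/87 = -1/74994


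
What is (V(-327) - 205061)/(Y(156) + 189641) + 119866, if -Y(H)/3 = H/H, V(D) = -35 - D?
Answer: 22730943739/189638 ≈ 1.1986e+5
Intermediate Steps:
Y(H) = -3 (Y(H) = -3*H/H = -3*1 = -3)
(V(-327) - 205061)/(Y(156) + 189641) + 119866 = ((-35 - 1*(-327)) - 205061)/(-3 + 189641) + 119866 = ((-35 + 327) - 205061)/189638 + 119866 = (292 - 205061)*(1/189638) + 119866 = -204769*1/189638 + 119866 = -204769/189638 + 119866 = 22730943739/189638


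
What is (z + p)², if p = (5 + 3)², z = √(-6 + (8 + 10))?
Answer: 4108 + 256*√3 ≈ 4551.4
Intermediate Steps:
z = 2*√3 (z = √(-6 + 18) = √12 = 2*√3 ≈ 3.4641)
p = 64 (p = 8² = 64)
(z + p)² = (2*√3 + 64)² = (64 + 2*√3)²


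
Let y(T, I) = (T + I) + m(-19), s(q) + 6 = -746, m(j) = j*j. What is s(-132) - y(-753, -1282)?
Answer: 922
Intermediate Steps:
m(j) = j**2
s(q) = -752 (s(q) = -6 - 746 = -752)
y(T, I) = 361 + I + T (y(T, I) = (T + I) + (-19)**2 = (I + T) + 361 = 361 + I + T)
s(-132) - y(-753, -1282) = -752 - (361 - 1282 - 753) = -752 - 1*(-1674) = -752 + 1674 = 922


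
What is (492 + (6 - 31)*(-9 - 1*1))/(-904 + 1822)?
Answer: 371/459 ≈ 0.80828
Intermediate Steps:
(492 + (6 - 31)*(-9 - 1*1))/(-904 + 1822) = (492 - 25*(-9 - 1))/918 = (492 - 25*(-10))*(1/918) = (492 + 250)*(1/918) = 742*(1/918) = 371/459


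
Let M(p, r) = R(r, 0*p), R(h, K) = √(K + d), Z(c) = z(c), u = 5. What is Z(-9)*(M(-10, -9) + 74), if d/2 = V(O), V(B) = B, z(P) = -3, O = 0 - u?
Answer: -222 - 3*I*√10 ≈ -222.0 - 9.4868*I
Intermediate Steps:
O = -5 (O = 0 - 1*5 = 0 - 5 = -5)
Z(c) = -3
d = -10 (d = 2*(-5) = -10)
R(h, K) = √(-10 + K) (R(h, K) = √(K - 10) = √(-10 + K))
M(p, r) = I*√10 (M(p, r) = √(-10 + 0*p) = √(-10 + 0) = √(-10) = I*√10)
Z(-9)*(M(-10, -9) + 74) = -3*(I*√10 + 74) = -3*(74 + I*√10) = -222 - 3*I*√10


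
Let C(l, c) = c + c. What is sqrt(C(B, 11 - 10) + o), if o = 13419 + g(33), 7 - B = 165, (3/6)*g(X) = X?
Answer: sqrt(13487) ≈ 116.13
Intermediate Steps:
g(X) = 2*X
B = -158 (B = 7 - 1*165 = 7 - 165 = -158)
C(l, c) = 2*c
o = 13485 (o = 13419 + 2*33 = 13419 + 66 = 13485)
sqrt(C(B, 11 - 10) + o) = sqrt(2*(11 - 10) + 13485) = sqrt(2*1 + 13485) = sqrt(2 + 13485) = sqrt(13487)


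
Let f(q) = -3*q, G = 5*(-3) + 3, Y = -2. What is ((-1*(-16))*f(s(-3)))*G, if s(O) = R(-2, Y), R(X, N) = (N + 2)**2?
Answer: 0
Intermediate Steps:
R(X, N) = (2 + N)**2
s(O) = 0 (s(O) = (2 - 2)**2 = 0**2 = 0)
G = -12 (G = -15 + 3 = -12)
((-1*(-16))*f(s(-3)))*G = ((-1*(-16))*(-3*0))*(-12) = (16*0)*(-12) = 0*(-12) = 0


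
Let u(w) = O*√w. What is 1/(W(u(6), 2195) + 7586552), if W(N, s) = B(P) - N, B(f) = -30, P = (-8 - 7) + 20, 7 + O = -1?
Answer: 3793261/28777658028050 - 2*√6/14388829014025 ≈ 1.3181e-7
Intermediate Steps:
O = -8 (O = -7 - 1 = -8)
u(w) = -8*√w
P = 5 (P = -15 + 20 = 5)
W(N, s) = -30 - N
1/(W(u(6), 2195) + 7586552) = 1/((-30 - (-8)*√6) + 7586552) = 1/((-30 + 8*√6) + 7586552) = 1/(7586522 + 8*√6)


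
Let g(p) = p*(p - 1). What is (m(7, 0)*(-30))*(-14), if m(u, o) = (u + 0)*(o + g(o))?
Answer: 0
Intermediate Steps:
g(p) = p*(-1 + p)
m(u, o) = u*(o + o*(-1 + o)) (m(u, o) = (u + 0)*(o + o*(-1 + o)) = u*(o + o*(-1 + o)))
(m(7, 0)*(-30))*(-14) = ((7*0²)*(-30))*(-14) = ((7*0)*(-30))*(-14) = (0*(-30))*(-14) = 0*(-14) = 0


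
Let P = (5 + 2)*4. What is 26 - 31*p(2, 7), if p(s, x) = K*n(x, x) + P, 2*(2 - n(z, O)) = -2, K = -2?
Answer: -656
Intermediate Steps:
n(z, O) = 3 (n(z, O) = 2 - 1/2*(-2) = 2 + 1 = 3)
P = 28 (P = 7*4 = 28)
p(s, x) = 22 (p(s, x) = -2*3 + 28 = -6 + 28 = 22)
26 - 31*p(2, 7) = 26 - 31*22 = 26 - 682 = -656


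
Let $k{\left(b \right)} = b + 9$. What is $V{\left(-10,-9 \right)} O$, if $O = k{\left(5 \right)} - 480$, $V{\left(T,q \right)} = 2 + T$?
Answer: $3728$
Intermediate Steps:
$k{\left(b \right)} = 9 + b$
$O = -466$ ($O = \left(9 + 5\right) - 480 = 14 - 480 = -466$)
$V{\left(-10,-9 \right)} O = \left(2 - 10\right) \left(-466\right) = \left(-8\right) \left(-466\right) = 3728$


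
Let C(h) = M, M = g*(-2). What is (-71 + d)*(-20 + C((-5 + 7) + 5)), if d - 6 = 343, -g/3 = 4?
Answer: 1112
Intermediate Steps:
g = -12 (g = -3*4 = -12)
d = 349 (d = 6 + 343 = 349)
M = 24 (M = -12*(-2) = 24)
C(h) = 24
(-71 + d)*(-20 + C((-5 + 7) + 5)) = (-71 + 349)*(-20 + 24) = 278*4 = 1112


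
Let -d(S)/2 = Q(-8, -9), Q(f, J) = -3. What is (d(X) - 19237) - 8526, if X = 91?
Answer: -27757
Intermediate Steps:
d(S) = 6 (d(S) = -2*(-3) = 6)
(d(X) - 19237) - 8526 = (6 - 19237) - 8526 = -19231 - 8526 = -27757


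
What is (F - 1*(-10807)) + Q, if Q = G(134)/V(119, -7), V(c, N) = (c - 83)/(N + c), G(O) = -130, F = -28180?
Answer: -159997/9 ≈ -17777.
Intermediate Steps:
V(c, N) = (-83 + c)/(N + c)
Q = -3640/9 (Q = -130*(-7 + 119)/(-83 + 119) = -130/(36/112) = -130/((1/112)*36) = -130/9/28 = -130*28/9 = -3640/9 ≈ -404.44)
(F - 1*(-10807)) + Q = (-28180 - 1*(-10807)) - 3640/9 = (-28180 + 10807) - 3640/9 = -17373 - 3640/9 = -159997/9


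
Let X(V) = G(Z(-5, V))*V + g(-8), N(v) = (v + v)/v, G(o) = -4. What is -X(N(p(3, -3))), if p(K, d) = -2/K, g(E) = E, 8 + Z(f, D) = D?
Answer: 16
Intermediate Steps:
Z(f, D) = -8 + D
N(v) = 2 (N(v) = (2*v)/v = 2)
X(V) = -8 - 4*V (X(V) = -4*V - 8 = -8 - 4*V)
-X(N(p(3, -3))) = -(-8 - 4*2) = -(-8 - 8) = -1*(-16) = 16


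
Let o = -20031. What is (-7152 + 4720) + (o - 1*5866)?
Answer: -28329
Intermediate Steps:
(-7152 + 4720) + (o - 1*5866) = (-7152 + 4720) + (-20031 - 1*5866) = -2432 + (-20031 - 5866) = -2432 - 25897 = -28329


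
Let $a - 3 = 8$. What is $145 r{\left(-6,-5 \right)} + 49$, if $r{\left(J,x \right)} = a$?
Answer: $1644$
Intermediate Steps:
$a = 11$ ($a = 3 + 8 = 11$)
$r{\left(J,x \right)} = 11$
$145 r{\left(-6,-5 \right)} + 49 = 145 \cdot 11 + 49 = 1595 + 49 = 1644$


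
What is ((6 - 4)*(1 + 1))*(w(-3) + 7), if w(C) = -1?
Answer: 24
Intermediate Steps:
((6 - 4)*(1 + 1))*(w(-3) + 7) = ((6 - 4)*(1 + 1))*(-1 + 7) = (2*2)*6 = 4*6 = 24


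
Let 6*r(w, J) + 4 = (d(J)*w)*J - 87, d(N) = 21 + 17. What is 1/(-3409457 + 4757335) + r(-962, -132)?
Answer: 1625979265321/2021817 ≈ 8.0422e+5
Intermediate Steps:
d(N) = 38
r(w, J) = -91/6 + 19*J*w/3 (r(w, J) = -⅔ + ((38*w)*J - 87)/6 = -⅔ + (38*J*w - 87)/6 = -⅔ + (-87 + 38*J*w)/6 = -⅔ + (-29/2 + 19*J*w/3) = -91/6 + 19*J*w/3)
1/(-3409457 + 4757335) + r(-962, -132) = 1/(-3409457 + 4757335) + (-91/6 + (19/3)*(-132)*(-962)) = 1/1347878 + (-91/6 + 804232) = 1/1347878 + 4825301/6 = 1625979265321/2021817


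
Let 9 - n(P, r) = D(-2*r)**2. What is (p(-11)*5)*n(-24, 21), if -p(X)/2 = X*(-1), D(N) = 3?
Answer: 0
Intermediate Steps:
n(P, r) = 0 (n(P, r) = 9 - 1*3**2 = 9 - 1*9 = 9 - 9 = 0)
p(X) = 2*X (p(X) = -2*X*(-1) = -(-2)*X = 2*X)
(p(-11)*5)*n(-24, 21) = ((2*(-11))*5)*0 = -22*5*0 = -110*0 = 0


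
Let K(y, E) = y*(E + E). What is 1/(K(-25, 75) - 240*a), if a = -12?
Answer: -1/870 ≈ -0.0011494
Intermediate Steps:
K(y, E) = 2*E*y (K(y, E) = y*(2*E) = 2*E*y)
1/(K(-25, 75) - 240*a) = 1/(2*75*(-25) - 240*(-12)) = 1/(-3750 + 2880) = 1/(-870) = -1/870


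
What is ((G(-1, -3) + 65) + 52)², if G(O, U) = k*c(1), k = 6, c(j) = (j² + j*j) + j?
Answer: 18225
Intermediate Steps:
c(j) = j + 2*j² (c(j) = (j² + j²) + j = 2*j² + j = j + 2*j²)
G(O, U) = 18 (G(O, U) = 6*(1*(1 + 2*1)) = 6*(1*(1 + 2)) = 6*(1*3) = 6*3 = 18)
((G(-1, -3) + 65) + 52)² = ((18 + 65) + 52)² = (83 + 52)² = 135² = 18225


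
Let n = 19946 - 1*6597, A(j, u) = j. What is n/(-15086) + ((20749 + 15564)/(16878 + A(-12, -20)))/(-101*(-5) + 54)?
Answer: -31326952222/35558056521 ≈ -0.88101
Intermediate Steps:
n = 13349 (n = 19946 - 6597 = 13349)
n/(-15086) + ((20749 + 15564)/(16878 + A(-12, -20)))/(-101*(-5) + 54) = 13349/(-15086) + ((20749 + 15564)/(16878 - 12))/(-101*(-5) + 54) = 13349*(-1/15086) + (36313/16866)/(505 + 54) = -13349/15086 + (36313*(1/16866))/559 = -13349/15086 + (36313/16866)*(1/559) = -13349/15086 + 36313/9428094 = -31326952222/35558056521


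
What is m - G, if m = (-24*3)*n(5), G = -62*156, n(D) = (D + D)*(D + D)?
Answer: 2472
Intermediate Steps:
n(D) = 4*D**2 (n(D) = (2*D)*(2*D) = 4*D**2)
G = -9672
m = -7200 (m = (-24*3)*(4*5**2) = -288*25 = -72*100 = -7200)
m - G = -7200 - 1*(-9672) = -7200 + 9672 = 2472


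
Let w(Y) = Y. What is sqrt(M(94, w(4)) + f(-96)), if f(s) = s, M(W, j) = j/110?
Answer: I*sqrt(290290)/55 ≈ 9.7961*I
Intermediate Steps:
M(W, j) = j/110 (M(W, j) = j*(1/110) = j/110)
sqrt(M(94, w(4)) + f(-96)) = sqrt((1/110)*4 - 96) = sqrt(2/55 - 96) = sqrt(-5278/55) = I*sqrt(290290)/55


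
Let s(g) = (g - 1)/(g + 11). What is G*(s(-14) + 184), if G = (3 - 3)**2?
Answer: 0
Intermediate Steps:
G = 0 (G = 0**2 = 0)
s(g) = (-1 + g)/(11 + g)
G*(s(-14) + 184) = 0*((-1 - 14)/(11 - 14) + 184) = 0*(-15/(-3) + 184) = 0*(-1/3*(-15) + 184) = 0*(5 + 184) = 0*189 = 0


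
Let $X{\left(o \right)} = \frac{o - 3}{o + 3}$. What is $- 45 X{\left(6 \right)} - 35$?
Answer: $-50$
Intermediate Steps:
$X{\left(o \right)} = \frac{-3 + o}{3 + o}$
$- 45 X{\left(6 \right)} - 35 = - 45 \frac{-3 + 6}{3 + 6} - 35 = - 45 \cdot \frac{1}{9} \cdot 3 - 35 = \left(-45\right) \frac{1}{3} - 35 = -15 - 35 = -50$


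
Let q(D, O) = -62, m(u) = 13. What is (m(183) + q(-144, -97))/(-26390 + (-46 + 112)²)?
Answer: 49/22034 ≈ 0.0022238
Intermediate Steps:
(m(183) + q(-144, -97))/(-26390 + (-46 + 112)²) = (13 - 62)/(-26390 + (-46 + 112)²) = -49/(-26390 + 66²) = -49/(-26390 + 4356) = -49/(-22034) = -49*(-1/22034) = 49/22034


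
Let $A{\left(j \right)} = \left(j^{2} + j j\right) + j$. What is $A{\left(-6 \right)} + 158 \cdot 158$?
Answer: $25030$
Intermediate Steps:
$A{\left(j \right)} = j + 2 j^{2}$ ($A{\left(j \right)} = \left(j^{2} + j^{2}\right) + j = 2 j^{2} + j = j + 2 j^{2}$)
$A{\left(-6 \right)} + 158 \cdot 158 = - 6 \left(1 + 2 \left(-6\right)\right) + 158 \cdot 158 = - 6 \left(1 - 12\right) + 24964 = \left(-6\right) \left(-11\right) + 24964 = 66 + 24964 = 25030$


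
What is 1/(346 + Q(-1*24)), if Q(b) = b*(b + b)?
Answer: 1/1498 ≈ 0.00066756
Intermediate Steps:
Q(b) = 2*b² (Q(b) = b*(2*b) = 2*b²)
1/(346 + Q(-1*24)) = 1/(346 + 2*(-1*24)²) = 1/(346 + 2*(-24)²) = 1/(346 + 2*576) = 1/(346 + 1152) = 1/1498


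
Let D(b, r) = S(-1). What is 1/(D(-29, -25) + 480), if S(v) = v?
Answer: 1/479 ≈ 0.0020877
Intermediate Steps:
D(b, r) = -1
1/(D(-29, -25) + 480) = 1/(-1 + 480) = 1/479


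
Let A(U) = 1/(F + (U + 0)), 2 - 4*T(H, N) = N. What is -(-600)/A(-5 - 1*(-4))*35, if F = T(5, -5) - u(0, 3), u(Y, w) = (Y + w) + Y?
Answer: -47250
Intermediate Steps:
T(H, N) = ½ - N/4
u(Y, w) = w + 2*Y
F = -5/4 (F = (½ - ¼*(-5)) - (3 + 2*0) = (½ + 5/4) - (3 + 0) = 7/4 - 1*3 = 7/4 - 3 = -5/4 ≈ -1.2500)
A(U) = 1/(-5/4 + U) (A(U) = 1/(-5/4 + (U + 0)) = 1/(-5/4 + U))
-(-600)/A(-5 - 1*(-4))*35 = -(-600)/(4/(-5 + 4*(-5 - 1*(-4))))*35 = -(-600)/(4/(-5 + 4*(-5 + 4)))*35 = -(-600)/(4/(-5 + 4*(-1)))*35 = -(-600)/(4/(-5 - 4))*35 = -(-600)/(4/(-9))*35 = -(-600)/(4*(-⅑))*35 = -(-600)/(-4/9)*35 = -(-600)*(-9)/4*35 = -25*54*35 = -1350*35 = -47250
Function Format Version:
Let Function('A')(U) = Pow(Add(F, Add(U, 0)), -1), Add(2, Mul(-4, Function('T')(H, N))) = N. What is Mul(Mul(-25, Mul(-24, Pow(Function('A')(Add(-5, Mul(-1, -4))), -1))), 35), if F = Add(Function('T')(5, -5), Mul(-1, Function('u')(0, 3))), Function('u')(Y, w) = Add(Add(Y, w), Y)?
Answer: -47250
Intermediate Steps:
Function('T')(H, N) = Add(Rational(1, 2), Mul(Rational(-1, 4), N))
Function('u')(Y, w) = Add(w, Mul(2, Y))
F = Rational(-5, 4) (F = Add(Add(Rational(1, 2), Mul(Rational(-1, 4), -5)), Mul(-1, Add(3, Mul(2, 0)))) = Add(Add(Rational(1, 2), Rational(5, 4)), Mul(-1, Add(3, 0))) = Add(Rational(7, 4), Mul(-1, 3)) = Add(Rational(7, 4), -3) = Rational(-5, 4) ≈ -1.2500)
Function('A')(U) = Pow(Add(Rational(-5, 4), U), -1) (Function('A')(U) = Pow(Add(Rational(-5, 4), Add(U, 0)), -1) = Pow(Add(Rational(-5, 4), U), -1))
Mul(Mul(-25, Mul(-24, Pow(Function('A')(Add(-5, Mul(-1, -4))), -1))), 35) = Mul(Mul(-25, Mul(-24, Pow(Mul(4, Pow(Add(-5, Mul(4, Add(-5, Mul(-1, -4)))), -1)), -1))), 35) = Mul(Mul(-25, Mul(-24, Pow(Mul(4, Pow(Add(-5, Mul(4, Add(-5, 4))), -1)), -1))), 35) = Mul(Mul(-25, Mul(-24, Pow(Mul(4, Pow(Add(-5, Mul(4, -1)), -1)), -1))), 35) = Mul(Mul(-25, Mul(-24, Pow(Mul(4, Pow(Add(-5, -4), -1)), -1))), 35) = Mul(Mul(-25, Mul(-24, Pow(Mul(4, Pow(-9, -1)), -1))), 35) = Mul(Mul(-25, Mul(-24, Pow(Mul(4, Rational(-1, 9)), -1))), 35) = Mul(Mul(-25, Mul(-24, Pow(Rational(-4, 9), -1))), 35) = Mul(Mul(-25, Mul(-24, Rational(-9, 4))), 35) = Mul(Mul(-25, 54), 35) = Mul(-1350, 35) = -47250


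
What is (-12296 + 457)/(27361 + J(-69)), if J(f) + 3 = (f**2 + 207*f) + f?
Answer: -11839/17767 ≈ -0.66635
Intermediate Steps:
J(f) = -3 + f**2 + 208*f (J(f) = -3 + ((f**2 + 207*f) + f) = -3 + (f**2 + 208*f) = -3 + f**2 + 208*f)
(-12296 + 457)/(27361 + J(-69)) = (-12296 + 457)/(27361 + (-3 + (-69)**2 + 208*(-69))) = -11839/(27361 + (-3 + 4761 - 14352)) = -11839/(27361 - 9594) = -11839/17767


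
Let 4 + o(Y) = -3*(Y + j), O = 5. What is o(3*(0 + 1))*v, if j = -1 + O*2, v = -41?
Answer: 1640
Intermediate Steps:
j = 9 (j = -1 + 5*2 = -1 + 10 = 9)
o(Y) = -31 - 3*Y (o(Y) = -4 - 3*(Y + 9) = -4 - 3*(9 + Y) = -4 + (-27 - 3*Y) = -31 - 3*Y)
o(3*(0 + 1))*v = (-31 - 9*(0 + 1))*(-41) = (-31 - 9)*(-41) = -40*(-41) = 1640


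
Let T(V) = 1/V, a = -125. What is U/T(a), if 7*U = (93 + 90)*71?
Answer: -1624125/7 ≈ -2.3202e+5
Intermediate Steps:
U = 12993/7 (U = ((93 + 90)*71)/7 = (183*71)/7 = (⅐)*12993 = 12993/7 ≈ 1856.1)
U/T(a) = 12993/(7*(1/(-125))) = 12993/(7*(-1/125)) = (12993/7)*(-125) = -1624125/7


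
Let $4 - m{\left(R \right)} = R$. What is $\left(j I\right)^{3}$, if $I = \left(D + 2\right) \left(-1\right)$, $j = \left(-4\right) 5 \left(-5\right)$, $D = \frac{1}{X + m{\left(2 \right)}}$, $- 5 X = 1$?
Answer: $- \frac{12167000000}{729} \approx -1.669 \cdot 10^{7}$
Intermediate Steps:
$X = - \frac{1}{5}$ ($X = \left(- \frac{1}{5}\right) 1 = - \frac{1}{5} \approx -0.2$)
$m{\left(R \right)} = 4 - R$
$D = \frac{5}{9}$ ($D = \frac{1}{- \frac{1}{5} + \left(4 - 2\right)} = \frac{1}{- \frac{1}{5} + 2} = \frac{1}{\frac{9}{5}} = \frac{5}{9} \approx 0.55556$)
$j = 100$ ($j = \left(-20\right) \left(-5\right) = 100$)
$I = - \frac{23}{9}$ ($I = \left(\frac{5}{9} + 2\right) \left(-1\right) = \frac{23}{9} \left(-1\right) = - \frac{23}{9} \approx -2.5556$)
$\left(j I\right)^{3} = \left(100 \left(- \frac{23}{9}\right)\right)^{3} = \left(- \frac{2300}{9}\right)^{3} = - \frac{12167000000}{729}$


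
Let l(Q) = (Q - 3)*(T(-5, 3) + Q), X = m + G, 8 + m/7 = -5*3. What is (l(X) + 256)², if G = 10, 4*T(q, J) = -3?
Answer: 2232657001/4 ≈ 5.5816e+8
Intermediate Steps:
m = -161 (m = -56 + 7*(-5*3) = -56 + 7*(-15) = -56 - 105 = -161)
T(q, J) = -¾ (T(q, J) = (¼)*(-3) = -¾)
X = -151 (X = -161 + 10 = -151)
l(Q) = (-3 + Q)*(-¾ + Q) (l(Q) = (Q - 3)*(-¾ + Q) = (-3 + Q)*(-¾ + Q))
(l(X) + 256)² = ((9/4 + (-151)² - 15/4*(-151)) + 256)² = ((9/4 + 22801 + 2265/4) + 256)² = (46739/2 + 256)² = (47251/2)² = 2232657001/4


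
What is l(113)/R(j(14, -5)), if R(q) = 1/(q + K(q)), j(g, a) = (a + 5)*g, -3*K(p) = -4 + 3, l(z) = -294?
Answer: -98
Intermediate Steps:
K(p) = ⅓ (K(p) = -(-4 + 3)/3 = -⅓*(-1) = ⅓)
j(g, a) = g*(5 + a) (j(g, a) = (5 + a)*g = g*(5 + a))
R(q) = 1/(⅓ + q) (R(q) = 1/(q + ⅓) = 1/(⅓ + q))
l(113)/R(j(14, -5)) = -294/(3/(1 + 3*(14*(5 - 5)))) = -294/(3/(1 + 3*(14*0))) = -294/(3/(1 + 3*0)) = -294/(3/(1 + 0)) = -294/(3/1) = -294/(3*1) = -294/3 = -294*⅓ = -98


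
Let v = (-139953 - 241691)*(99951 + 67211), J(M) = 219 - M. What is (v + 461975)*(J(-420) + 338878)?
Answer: -21659796774353501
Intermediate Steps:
v = -63796374328 (v = -381644*167162 = -63796374328)
(v + 461975)*(J(-420) + 338878) = (-63796374328 + 461975)*((219 - 1*(-420)) + 338878) = -63795912353*((219 + 420) + 338878) = -63795912353*(639 + 338878) = -63795912353*339517 = -21659796774353501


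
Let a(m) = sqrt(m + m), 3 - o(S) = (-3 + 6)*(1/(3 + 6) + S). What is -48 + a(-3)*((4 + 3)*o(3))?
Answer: -48 - 133*I*sqrt(6)/3 ≈ -48.0 - 108.59*I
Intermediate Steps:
o(S) = 8/3 - 3*S (o(S) = 3 - (-3 + 6)*(1/(3 + 6) + S) = 3 - 3*(1/9 + S) = 3 - (1/3 + 3*S) = 3 + (-1/3 - 3*S) = 8/3 - 3*S)
a(m) = sqrt(2)*sqrt(m) (a(m) = sqrt(2*m) = sqrt(2)*sqrt(m))
-48 + a(-3)*((4 + 3)*o(3)) = -48 + (sqrt(2)*sqrt(-3))*((4 + 3)*(8/3 - 3*3)) = -48 + (sqrt(2)*(I*sqrt(3)))*(7*(8/3 - 9)) = -48 + (I*sqrt(6))*(7*(-19/3)) = -48 + (I*sqrt(6))*(-133/3) = -48 - 133*I*sqrt(6)/3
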